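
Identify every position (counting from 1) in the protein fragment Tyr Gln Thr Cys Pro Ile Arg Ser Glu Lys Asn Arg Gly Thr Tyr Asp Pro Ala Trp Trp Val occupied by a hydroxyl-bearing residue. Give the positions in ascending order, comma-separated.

The –OH-bearing residues are Ser, Thr (aliphatic alcohols), and Tyr (phenol).
Matching residues: Tyr1, Thr3, Ser8, Thr14, Tyr15.

1, 3, 8, 14, 15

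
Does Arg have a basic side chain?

K, R, and H are the three residues with basic side chains (ε-amine, guanidinium, and imidazole respectively).
Arginine is in this group.

Yes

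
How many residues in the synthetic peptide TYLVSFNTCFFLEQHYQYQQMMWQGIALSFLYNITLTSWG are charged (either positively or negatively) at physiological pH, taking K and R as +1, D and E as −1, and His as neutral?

Charged side chains at pH ~7.4: K, R (positive); D, E (negative).
Matching residues: E13.

1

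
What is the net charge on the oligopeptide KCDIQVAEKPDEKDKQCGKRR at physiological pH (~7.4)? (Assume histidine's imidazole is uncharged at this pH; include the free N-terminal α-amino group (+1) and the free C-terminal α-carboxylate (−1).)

At pH ~7.4 the Lys and Arg side chains are protonated (+1), the Asp and Glu side chains are deprotonated (−1), and with His taken as neutral all other side chains carry no charge.
Positive (K, R): K1, K9, K13, K15, K19, R20, R21 → +7.
Negative (D, E): D3, E8, D11, E12, D14 → −5.
The N-terminus (+1) and C-terminus (−1) cancel.
Net charge = (+7) + (−5) = +2.

+2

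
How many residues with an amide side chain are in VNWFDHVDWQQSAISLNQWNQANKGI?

The amide-side-chain residues are Asn (N) and Gln (Q).
Matching residues: N2, Q10, Q11, N17, Q18, N20, Q21, N23.

8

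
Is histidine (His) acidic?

Only D (aspartate) and E (glutamate) carry a side-chain carboxylic acid.
Histidine is not in this group.

No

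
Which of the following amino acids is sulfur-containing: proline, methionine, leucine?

methionine

The sulfur-bearing residues are cysteine (–SH) and methionine (–S–CH₃).
Of the listed options, only methionine belongs to this group.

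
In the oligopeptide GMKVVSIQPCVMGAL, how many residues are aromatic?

0

F, W, and Y each carry an aromatic ring on the side chain.
None of the 15 residues belong to this group.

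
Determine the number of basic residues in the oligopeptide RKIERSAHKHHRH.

9

Lysine (K), arginine (R), and histidine (H) have basic, nitrogen-containing side chains.
Matching residues: R1, K2, R5, H8, K9, H10, H11, R12, H13.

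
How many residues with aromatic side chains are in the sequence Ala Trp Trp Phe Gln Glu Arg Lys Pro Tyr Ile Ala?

F, W, and Y each carry an aromatic ring on the side chain.
Matching residues: Trp2, Trp3, Phe4, Tyr10.

4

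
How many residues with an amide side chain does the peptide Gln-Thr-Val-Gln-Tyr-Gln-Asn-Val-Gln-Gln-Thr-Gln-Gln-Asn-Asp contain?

9

Asparagine (N) and glutamine (Q) have uncharged amide side chains.
Matching residues: Gln1, Gln4, Gln6, Asn7, Gln9, Gln10, Gln12, Gln13, Asn14.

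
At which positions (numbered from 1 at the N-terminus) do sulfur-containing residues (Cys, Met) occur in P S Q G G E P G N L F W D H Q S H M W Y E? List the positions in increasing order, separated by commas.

18

Matching residues: M18.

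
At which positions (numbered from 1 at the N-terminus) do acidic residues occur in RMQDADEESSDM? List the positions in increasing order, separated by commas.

4, 6, 7, 8, 11

The acidic residues are Asp (D) and Glu (E), whose side chains end in a carboxylate group.
Matching residues: D4, D6, E7, E8, D11.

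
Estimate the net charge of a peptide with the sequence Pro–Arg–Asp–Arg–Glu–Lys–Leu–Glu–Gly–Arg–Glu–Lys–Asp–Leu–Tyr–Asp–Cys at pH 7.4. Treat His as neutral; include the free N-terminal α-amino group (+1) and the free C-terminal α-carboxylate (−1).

-1

The side chains ionized at physiological pH are Lys/Arg (+1) and Asp/Glu (−1); with His treated as neutral, nothing else contributes.
Positive (K, R): Arg2, Arg4, Lys6, Arg10, Lys12 → +5.
Negative (D, E): Asp3, Glu5, Glu8, Glu11, Asp13, Asp16 → −6.
The N-terminus (+1) and C-terminus (−1) cancel.
Net charge = (+5) + (−6) = −1.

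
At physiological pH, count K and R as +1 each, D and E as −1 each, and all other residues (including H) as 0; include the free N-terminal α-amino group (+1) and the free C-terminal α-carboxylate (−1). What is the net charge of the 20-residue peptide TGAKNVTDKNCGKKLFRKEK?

+5

Positive (K, R): K4, K9, K13, K14, R17, K18, K20 → +7.
Negative (D, E): D8, E19 → −2.
The N-terminus (+1) and C-terminus (−1) cancel.
Net charge = (+7) + (−2) = +5.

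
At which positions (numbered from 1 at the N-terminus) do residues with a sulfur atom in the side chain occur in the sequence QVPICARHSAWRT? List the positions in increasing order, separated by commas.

5

Only Cys (C) and Met (M) have a sulfur atom in the side chain.
Matching residues: C5.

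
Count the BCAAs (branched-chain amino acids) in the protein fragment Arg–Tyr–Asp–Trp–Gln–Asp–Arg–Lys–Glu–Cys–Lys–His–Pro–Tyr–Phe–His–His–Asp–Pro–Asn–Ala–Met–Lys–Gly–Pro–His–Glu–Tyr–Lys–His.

V, L, and I make up the branched-chain aliphatic group.
None of the 30 residues belong to this group.

0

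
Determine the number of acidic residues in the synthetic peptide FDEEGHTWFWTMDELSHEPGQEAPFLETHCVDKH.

Only D (aspartate) and E (glutamate) carry a side-chain carboxylic acid.
Matching residues: D2, E3, E4, D13, E14, E18, E22, E27, D32.

9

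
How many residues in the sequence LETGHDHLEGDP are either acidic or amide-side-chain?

Acidic: D, E. Amide-side-chain: N, Q.
Acidic residues here: E2, D6, E9, D11 (4).
Amide-side-chain residues here: none (0).
The two groups share no amino acid, so total = 4 + 0 = 4.

4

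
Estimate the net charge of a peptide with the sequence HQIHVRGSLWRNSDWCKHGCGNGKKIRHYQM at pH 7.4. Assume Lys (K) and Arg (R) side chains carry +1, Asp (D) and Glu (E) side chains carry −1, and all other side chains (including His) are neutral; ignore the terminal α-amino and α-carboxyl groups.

+5

Positive (K, R): R6, R11, K17, K24, K25, R27 → +6.
Negative (D, E): D14 → −1.
Net charge = (+6) + (−1) = +5.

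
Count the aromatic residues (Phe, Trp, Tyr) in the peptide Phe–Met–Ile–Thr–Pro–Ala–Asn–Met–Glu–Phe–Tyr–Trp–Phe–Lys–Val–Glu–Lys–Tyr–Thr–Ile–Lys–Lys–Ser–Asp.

6

Matching residues: Phe1, Phe10, Tyr11, Trp12, Phe13, Tyr18.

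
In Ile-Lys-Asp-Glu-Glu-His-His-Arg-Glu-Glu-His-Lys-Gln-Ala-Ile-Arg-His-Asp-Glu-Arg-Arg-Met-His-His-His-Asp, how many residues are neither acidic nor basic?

Acidic: D, E. Basic: K, R, H. All other residues are neither.
Matching residues: Ile1, Gln13, Ala14, Ile15, Met22.

5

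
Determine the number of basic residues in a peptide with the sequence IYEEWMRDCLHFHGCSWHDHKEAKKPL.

The basic amino acids are Lys (K), Arg (R), and His (H).
Matching residues: R7, H11, H13, H18, H20, K21, K24, K25.

8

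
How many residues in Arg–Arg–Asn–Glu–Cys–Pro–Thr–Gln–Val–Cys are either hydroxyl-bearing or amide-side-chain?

Hydroxyl-bearing: S, T, Y. Amide-side-chain: N, Q.
Hydroxyl-bearing residues here: Thr7 (1).
Amide-side-chain residues here: Asn3, Gln8 (2).
The two groups share no amino acid, so total = 1 + 2 = 3.

3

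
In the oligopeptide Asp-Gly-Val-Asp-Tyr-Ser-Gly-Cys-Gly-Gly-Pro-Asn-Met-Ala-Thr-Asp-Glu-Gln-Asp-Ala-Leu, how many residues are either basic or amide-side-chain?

2

Basic: H, K, R. Amide-side-chain: N, Q.
Basic residues here: none (0).
Amide-side-chain residues here: Asn12, Gln18 (2).
The two groups share no amino acid, so total = 0 + 2 = 2.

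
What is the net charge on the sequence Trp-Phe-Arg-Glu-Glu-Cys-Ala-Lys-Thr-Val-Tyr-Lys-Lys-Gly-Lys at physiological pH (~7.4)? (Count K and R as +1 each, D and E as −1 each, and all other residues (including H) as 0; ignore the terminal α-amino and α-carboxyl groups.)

+3

Positive (K, R): Arg3, Lys8, Lys12, Lys13, Lys15 → +5.
Negative (D, E): Glu4, Glu5 → −2.
Net charge = (+5) + (−2) = +3.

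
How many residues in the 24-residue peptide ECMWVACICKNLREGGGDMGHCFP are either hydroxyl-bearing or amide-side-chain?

Hydroxyl-bearing: S, T, Y. Amide-side-chain: N, Q.
Hydroxyl-bearing residues here: none (0).
Amide-side-chain residues here: N11 (1).
The two groups share no amino acid, so total = 0 + 1 = 1.

1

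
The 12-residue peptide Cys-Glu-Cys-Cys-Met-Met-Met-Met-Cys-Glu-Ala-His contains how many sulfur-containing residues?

8

Cysteine (C, thiol) and methionine (M, thioether) are the two sulfur-containing amino acids.
Matching residues: Cys1, Cys3, Cys4, Met5, Met6, Met7, Met8, Cys9.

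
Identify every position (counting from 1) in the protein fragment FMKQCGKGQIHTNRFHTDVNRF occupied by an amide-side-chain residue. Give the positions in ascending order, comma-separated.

4, 9, 13, 20

Asparagine (N) and glutamine (Q) have uncharged amide side chains.
Matching residues: Q4, Q9, N13, N20.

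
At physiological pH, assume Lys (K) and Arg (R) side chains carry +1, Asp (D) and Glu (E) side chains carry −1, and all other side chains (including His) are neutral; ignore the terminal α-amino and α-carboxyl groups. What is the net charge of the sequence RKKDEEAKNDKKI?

Positive (K, R): R1, K2, K3, K8, K11, K12 → +6.
Negative (D, E): D4, E5, E6, D10 → −4.
Net charge = (+6) + (−4) = +2.

+2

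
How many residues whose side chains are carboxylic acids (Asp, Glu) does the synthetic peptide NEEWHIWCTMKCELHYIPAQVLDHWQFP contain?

Matching residues: E2, E3, E13, D23.

4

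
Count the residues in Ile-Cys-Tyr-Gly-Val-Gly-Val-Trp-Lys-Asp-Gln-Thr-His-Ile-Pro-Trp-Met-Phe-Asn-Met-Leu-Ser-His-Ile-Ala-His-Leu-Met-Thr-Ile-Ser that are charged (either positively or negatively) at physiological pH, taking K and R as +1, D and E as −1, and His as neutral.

Charged side chains at pH ~7.4: K, R (positive); D, E (negative).
Matching residues: Lys9, Asp10.

2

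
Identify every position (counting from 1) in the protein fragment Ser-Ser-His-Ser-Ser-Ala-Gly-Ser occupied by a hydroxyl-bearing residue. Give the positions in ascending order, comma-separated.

The –OH-bearing residues are Ser, Thr (aliphatic alcohols), and Tyr (phenol).
Matching residues: Ser1, Ser2, Ser4, Ser5, Ser8.

1, 2, 4, 5, 8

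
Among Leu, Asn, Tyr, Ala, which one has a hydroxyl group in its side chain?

The –OH-bearing residues are Ser, Thr (aliphatic alcohols), and Tyr (phenol).
Of the listed options, only Tyr belongs to this group.

Tyr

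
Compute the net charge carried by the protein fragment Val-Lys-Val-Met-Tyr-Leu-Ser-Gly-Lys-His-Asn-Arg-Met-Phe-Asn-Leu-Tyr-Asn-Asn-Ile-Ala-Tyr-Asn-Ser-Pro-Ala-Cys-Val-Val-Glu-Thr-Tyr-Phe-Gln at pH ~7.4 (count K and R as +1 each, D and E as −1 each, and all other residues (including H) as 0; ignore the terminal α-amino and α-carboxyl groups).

+2

Positive (K, R): Lys2, Lys9, Arg12 → +3.
Negative (D, E): Glu30 → −1.
Net charge = (+3) + (−1) = +2.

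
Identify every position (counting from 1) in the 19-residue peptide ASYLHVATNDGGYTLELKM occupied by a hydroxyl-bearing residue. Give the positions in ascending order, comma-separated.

The –OH-bearing residues are Ser, Thr (aliphatic alcohols), and Tyr (phenol).
Matching residues: S2, Y3, T8, Y13, T14.

2, 3, 8, 13, 14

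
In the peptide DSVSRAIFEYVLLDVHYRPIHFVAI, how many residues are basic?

4

Lysine (K), arginine (R), and histidine (H) have basic, nitrogen-containing side chains.
Matching residues: R5, H16, R18, H21.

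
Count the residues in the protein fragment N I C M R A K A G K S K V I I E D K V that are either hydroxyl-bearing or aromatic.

1

Hydroxyl-bearing: S, T, Y. Aromatic: F, W, Y.
Hydroxyl-bearing residues here: S11 (1).
Aromatic residues here: none (0).
(Y belongs to both groups, but none appear in this sequence.) Total = 1 + 0 = 1.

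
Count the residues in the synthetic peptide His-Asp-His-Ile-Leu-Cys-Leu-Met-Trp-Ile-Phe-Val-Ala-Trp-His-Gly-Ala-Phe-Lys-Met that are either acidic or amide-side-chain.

Acidic: D, E. Amide-side-chain: N, Q.
Acidic residues here: Asp2 (1).
Amide-side-chain residues here: none (0).
The two groups share no amino acid, so total = 1 + 0 = 1.

1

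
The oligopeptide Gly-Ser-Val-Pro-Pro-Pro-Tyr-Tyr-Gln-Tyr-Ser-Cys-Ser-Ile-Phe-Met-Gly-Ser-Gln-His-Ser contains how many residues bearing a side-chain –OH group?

Serine (S), threonine (T), and tyrosine (Y) each carry a hydroxyl group on the side chain.
Matching residues: Ser2, Tyr7, Tyr8, Tyr10, Ser11, Ser13, Ser18, Ser21.

8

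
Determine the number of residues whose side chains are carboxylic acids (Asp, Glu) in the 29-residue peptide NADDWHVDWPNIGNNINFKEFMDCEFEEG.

Matching residues: D3, D4, D8, E20, D23, E25, E27, E28.

8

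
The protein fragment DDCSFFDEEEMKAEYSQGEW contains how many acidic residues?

8

Only D (aspartate) and E (glutamate) carry a side-chain carboxylic acid.
Matching residues: D1, D2, D7, E8, E9, E10, E14, E19.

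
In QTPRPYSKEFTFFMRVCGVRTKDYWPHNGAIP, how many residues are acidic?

The acidic residues are Asp (D) and Glu (E), whose side chains end in a carboxylate group.
Matching residues: E9, D23.

2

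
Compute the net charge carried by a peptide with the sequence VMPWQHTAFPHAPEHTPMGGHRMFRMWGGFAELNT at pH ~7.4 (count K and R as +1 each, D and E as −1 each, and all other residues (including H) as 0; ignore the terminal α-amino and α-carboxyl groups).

Positive (K, R): R22, R25 → +2.
Negative (D, E): E14, E32 → −2.
Net charge = (+2) + (−2) = 0.

0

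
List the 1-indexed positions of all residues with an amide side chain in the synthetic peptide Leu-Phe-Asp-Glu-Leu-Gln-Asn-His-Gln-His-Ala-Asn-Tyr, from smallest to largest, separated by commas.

Only N (asparagine) and Q (glutamine) carry a side-chain carboxamide.
Matching residues: Gln6, Asn7, Gln9, Asn12.

6, 7, 9, 12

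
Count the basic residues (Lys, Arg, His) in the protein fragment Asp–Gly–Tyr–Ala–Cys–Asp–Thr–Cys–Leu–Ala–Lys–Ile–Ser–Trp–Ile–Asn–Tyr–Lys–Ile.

2

Matching residues: Lys11, Lys18.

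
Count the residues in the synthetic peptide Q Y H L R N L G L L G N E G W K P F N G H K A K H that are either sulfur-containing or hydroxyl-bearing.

1

Sulfur-containing: C, M. Hydroxyl-bearing: S, T, Y.
Sulfur-containing residues here: none (0).
Hydroxyl-bearing residues here: Y2 (1).
The two groups share no amino acid, so total = 0 + 1 = 1.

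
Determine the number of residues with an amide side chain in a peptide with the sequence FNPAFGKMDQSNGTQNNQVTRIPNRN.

Only N (asparagine) and Q (glutamine) carry a side-chain carboxamide.
Matching residues: N2, Q10, N12, Q15, N16, N17, Q18, N24, N26.

9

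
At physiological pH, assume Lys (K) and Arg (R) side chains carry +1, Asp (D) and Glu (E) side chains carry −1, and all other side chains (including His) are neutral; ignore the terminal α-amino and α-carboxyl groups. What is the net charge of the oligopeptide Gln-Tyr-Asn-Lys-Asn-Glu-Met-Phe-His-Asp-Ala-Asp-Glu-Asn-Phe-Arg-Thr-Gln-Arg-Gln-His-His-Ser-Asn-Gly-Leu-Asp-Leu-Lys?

-1

Positive (K, R): Lys4, Arg16, Arg19, Lys29 → +4.
Negative (D, E): Glu6, Asp10, Asp12, Glu13, Asp27 → −5.
Net charge = (+4) + (−5) = −1.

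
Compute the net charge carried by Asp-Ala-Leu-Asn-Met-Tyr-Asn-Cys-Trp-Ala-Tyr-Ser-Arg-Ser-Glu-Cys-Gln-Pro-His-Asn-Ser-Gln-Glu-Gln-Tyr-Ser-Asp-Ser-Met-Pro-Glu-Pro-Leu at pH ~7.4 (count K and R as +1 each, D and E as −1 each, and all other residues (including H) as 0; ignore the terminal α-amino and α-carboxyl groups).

Positive (K, R): Arg13 → +1.
Negative (D, E): Asp1, Glu15, Glu23, Asp27, Glu31 → −5.
Net charge = (+1) + (−5) = −4.

-4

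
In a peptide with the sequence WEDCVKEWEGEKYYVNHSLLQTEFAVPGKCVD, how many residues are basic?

The basic amino acids are Lys (K), Arg (R), and His (H).
Matching residues: K6, K12, H17, K29.

4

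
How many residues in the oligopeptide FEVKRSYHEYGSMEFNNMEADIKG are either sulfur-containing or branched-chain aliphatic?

Sulfur-containing: C, M. Branched-chain aliphatic: I, L, V.
Sulfur-containing residues here: M13, M18 (2).
Branched-chain aliphatic residues here: V3, I22 (2).
The two groups share no amino acid, so total = 2 + 2 = 4.

4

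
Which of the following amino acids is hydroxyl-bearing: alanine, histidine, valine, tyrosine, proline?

S, T, and Y are the three residues with a side-chain hydroxyl.
Of the listed options, only tyrosine belongs to this group.

tyrosine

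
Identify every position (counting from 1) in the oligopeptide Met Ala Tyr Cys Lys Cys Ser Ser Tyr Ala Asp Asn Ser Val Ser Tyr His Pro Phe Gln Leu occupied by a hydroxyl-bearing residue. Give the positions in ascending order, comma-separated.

3, 7, 8, 9, 13, 15, 16

Serine (S), threonine (T), and tyrosine (Y) each carry a hydroxyl group on the side chain.
Matching residues: Tyr3, Ser7, Ser8, Tyr9, Ser13, Ser15, Tyr16.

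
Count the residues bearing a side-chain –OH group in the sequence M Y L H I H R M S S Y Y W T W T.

7

Serine (S), threonine (T), and tyrosine (Y) each carry a hydroxyl group on the side chain.
Matching residues: Y2, S9, S10, Y11, Y12, T14, T16.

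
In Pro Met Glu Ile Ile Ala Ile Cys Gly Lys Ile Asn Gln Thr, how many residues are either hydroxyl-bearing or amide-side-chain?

3

Hydroxyl-bearing: S, T, Y. Amide-side-chain: N, Q.
Hydroxyl-bearing residues here: Thr14 (1).
Amide-side-chain residues here: Asn12, Gln13 (2).
The two groups share no amino acid, so total = 1 + 2 = 3.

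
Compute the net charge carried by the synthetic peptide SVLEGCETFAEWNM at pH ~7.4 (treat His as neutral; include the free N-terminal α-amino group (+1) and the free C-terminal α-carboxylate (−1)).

Near pH 7.4, K and R contribute +1 each, D and E contribute −1 each, and every other side chain (His included, as stated) is uncharged.
Positive (K, R): none → +0.
Negative (D, E): E4, E7, E11 → −3.
The N-terminus (+1) and C-terminus (−1) cancel.
Net charge = (+0) + (−3) = −3.

-3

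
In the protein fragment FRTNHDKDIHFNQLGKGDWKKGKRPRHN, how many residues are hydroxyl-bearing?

Serine (S), threonine (T), and tyrosine (Y) each carry a hydroxyl group on the side chain.
Matching residues: T3.

1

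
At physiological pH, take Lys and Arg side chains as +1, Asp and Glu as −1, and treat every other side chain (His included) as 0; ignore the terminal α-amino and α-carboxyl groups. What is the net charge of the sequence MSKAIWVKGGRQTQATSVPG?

+3

Positive (K, R): K3, K8, R11 → +3.
Negative (D, E): none → −0.
Net charge = (+3) + (−0) = +3.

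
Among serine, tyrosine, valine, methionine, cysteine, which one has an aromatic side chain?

tyrosine

F, W, and Y each carry an aromatic ring on the side chain.
Of the listed options, only tyrosine belongs to this group.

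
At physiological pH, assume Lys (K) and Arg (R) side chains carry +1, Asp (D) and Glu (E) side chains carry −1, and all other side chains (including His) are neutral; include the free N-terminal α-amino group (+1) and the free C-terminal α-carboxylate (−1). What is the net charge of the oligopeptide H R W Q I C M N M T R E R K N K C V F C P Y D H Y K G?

+4

Positive (K, R): R2, R11, R13, K14, K16, K26 → +6.
Negative (D, E): E12, D23 → −2.
The N-terminus (+1) and C-terminus (−1) cancel.
Net charge = (+6) + (−2) = +4.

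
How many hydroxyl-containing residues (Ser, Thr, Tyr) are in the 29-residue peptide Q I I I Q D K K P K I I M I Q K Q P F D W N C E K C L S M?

Matching residues: S28.

1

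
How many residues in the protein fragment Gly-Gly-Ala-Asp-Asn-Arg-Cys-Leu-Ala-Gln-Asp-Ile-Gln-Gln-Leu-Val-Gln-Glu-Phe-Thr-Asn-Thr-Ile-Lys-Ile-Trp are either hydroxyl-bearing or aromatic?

4

Hydroxyl-bearing: S, T, Y. Aromatic: F, W, Y.
Hydroxyl-bearing residues here: Thr20, Thr22 (2).
Aromatic residues here: Phe19, Trp26 (2).
(Y belongs to both groups, but none appear in this sequence.) Total = 2 + 2 = 4.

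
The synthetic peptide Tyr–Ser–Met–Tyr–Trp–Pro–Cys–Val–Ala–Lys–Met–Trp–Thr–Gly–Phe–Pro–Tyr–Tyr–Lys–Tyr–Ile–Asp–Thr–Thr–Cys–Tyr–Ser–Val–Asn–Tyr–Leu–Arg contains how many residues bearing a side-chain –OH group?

12

S, T, and Y are the three residues with a side-chain hydroxyl.
Matching residues: Tyr1, Ser2, Tyr4, Thr13, Tyr17, Tyr18, Tyr20, Thr23, Thr24, Tyr26, Ser27, Tyr30.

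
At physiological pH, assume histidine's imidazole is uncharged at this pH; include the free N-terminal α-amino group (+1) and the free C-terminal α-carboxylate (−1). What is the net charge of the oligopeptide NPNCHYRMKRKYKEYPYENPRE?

+3

At pH ~7.4 the Lys and Arg side chains are protonated (+1), the Asp and Glu side chains are deprotonated (−1), and with His taken as neutral all other side chains carry no charge.
Positive (K, R): R7, K9, R10, K11, K13, R21 → +6.
Negative (D, E): E14, E18, E22 → −3.
The N-terminus (+1) and C-terminus (−1) cancel.
Net charge = (+6) + (−3) = +3.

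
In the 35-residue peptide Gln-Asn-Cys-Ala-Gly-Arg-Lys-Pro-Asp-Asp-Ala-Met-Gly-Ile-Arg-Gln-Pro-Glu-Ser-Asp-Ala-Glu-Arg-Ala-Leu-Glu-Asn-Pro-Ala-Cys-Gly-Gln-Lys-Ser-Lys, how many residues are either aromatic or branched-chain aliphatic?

Aromatic: F, W, Y. Branched-chain aliphatic: I, L, V.
Aromatic residues here: none (0).
Branched-chain aliphatic residues here: Ile14, Leu25 (2).
The two groups share no amino acid, so total = 0 + 2 = 2.

2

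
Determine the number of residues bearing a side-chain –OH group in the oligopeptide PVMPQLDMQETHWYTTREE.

Serine (S), threonine (T), and tyrosine (Y) each carry a hydroxyl group on the side chain.
Matching residues: T11, Y14, T15, T16.

4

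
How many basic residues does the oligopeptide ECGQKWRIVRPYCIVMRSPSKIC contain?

Lysine (K), arginine (R), and histidine (H) have basic, nitrogen-containing side chains.
Matching residues: K5, R7, R10, R17, K21.

5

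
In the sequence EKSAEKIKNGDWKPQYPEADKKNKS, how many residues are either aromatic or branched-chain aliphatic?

3

Aromatic: F, W, Y. Branched-chain aliphatic: I, L, V.
Aromatic residues here: W12, Y16 (2).
Branched-chain aliphatic residues here: I7 (1).
The two groups share no amino acid, so total = 2 + 1 = 3.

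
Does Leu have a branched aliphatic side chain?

V, L, and I make up the branched-chain aliphatic group.
Leucine is in this group.

Yes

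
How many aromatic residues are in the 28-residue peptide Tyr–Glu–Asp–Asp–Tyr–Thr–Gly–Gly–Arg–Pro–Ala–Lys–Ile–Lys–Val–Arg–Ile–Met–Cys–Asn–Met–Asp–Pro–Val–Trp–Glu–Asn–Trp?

F, W, and Y each carry an aromatic ring on the side chain.
Matching residues: Tyr1, Tyr5, Trp25, Trp28.

4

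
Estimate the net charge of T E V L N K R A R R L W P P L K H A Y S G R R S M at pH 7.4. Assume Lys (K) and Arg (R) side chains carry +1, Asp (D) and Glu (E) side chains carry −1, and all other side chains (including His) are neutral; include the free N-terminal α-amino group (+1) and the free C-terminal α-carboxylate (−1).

Positive (K, R): K6, R7, R9, R10, K16, R22, R23 → +7.
Negative (D, E): E2 → −1.
The N-terminus (+1) and C-terminus (−1) cancel.
Net charge = (+7) + (−1) = +6.

+6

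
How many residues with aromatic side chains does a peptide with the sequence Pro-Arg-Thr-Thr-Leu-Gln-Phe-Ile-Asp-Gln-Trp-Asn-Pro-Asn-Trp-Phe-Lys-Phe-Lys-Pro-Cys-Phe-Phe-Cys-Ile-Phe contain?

F, W, and Y each carry an aromatic ring on the side chain.
Matching residues: Phe7, Trp11, Trp15, Phe16, Phe18, Phe22, Phe23, Phe26.

8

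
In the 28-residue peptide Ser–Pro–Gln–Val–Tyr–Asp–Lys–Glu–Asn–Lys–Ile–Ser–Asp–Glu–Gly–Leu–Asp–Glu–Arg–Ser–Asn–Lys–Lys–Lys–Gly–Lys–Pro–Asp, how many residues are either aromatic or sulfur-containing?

Aromatic: F, W, Y. Sulfur-containing: C, M.
Aromatic residues here: Tyr5 (1).
Sulfur-containing residues here: none (0).
The two groups share no amino acid, so total = 1 + 0 = 1.

1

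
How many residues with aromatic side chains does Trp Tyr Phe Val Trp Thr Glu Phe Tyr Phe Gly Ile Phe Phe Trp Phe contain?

11

The aromatic amino acids are Phe (F, benzyl), Trp (W, indole), and Tyr (Y, phenol).
Matching residues: Trp1, Tyr2, Phe3, Trp5, Phe8, Tyr9, Phe10, Phe13, Phe14, Trp15, Phe16.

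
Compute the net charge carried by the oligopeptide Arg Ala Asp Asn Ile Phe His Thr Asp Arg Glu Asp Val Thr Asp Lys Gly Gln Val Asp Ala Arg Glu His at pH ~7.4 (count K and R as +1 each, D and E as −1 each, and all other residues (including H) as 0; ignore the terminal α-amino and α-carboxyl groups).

Positive (K, R): Arg1, Arg10, Lys16, Arg22 → +4.
Negative (D, E): Asp3, Asp9, Glu11, Asp12, Asp15, Asp20, Glu23 → −7.
Net charge = (+4) + (−7) = −3.

-3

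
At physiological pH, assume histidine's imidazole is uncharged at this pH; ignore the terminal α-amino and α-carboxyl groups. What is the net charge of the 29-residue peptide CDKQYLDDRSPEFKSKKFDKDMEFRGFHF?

0

At pH ~7.4 the Lys and Arg side chains are protonated (+1), the Asp and Glu side chains are deprotonated (−1), and with His taken as neutral all other side chains carry no charge.
Positive (K, R): K3, R9, K14, K16, K17, K20, R25 → +7.
Negative (D, E): D2, D7, D8, E12, D19, D21, E23 → −7.
Net charge = (+7) + (−7) = 0.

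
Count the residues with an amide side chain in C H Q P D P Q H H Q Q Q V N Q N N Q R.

10

The amide-side-chain residues are Asn (N) and Gln (Q).
Matching residues: Q3, Q7, Q10, Q11, Q12, N14, Q15, N16, N17, Q18.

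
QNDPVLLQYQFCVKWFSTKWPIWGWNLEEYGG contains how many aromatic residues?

8

The aromatic amino acids are Phe (F, benzyl), Trp (W, indole), and Tyr (Y, phenol).
Matching residues: Y9, F11, W15, F16, W20, W23, W25, Y30.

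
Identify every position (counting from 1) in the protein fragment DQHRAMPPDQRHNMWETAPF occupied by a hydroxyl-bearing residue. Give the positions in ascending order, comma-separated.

17

The –OH-bearing residues are Ser, Thr (aliphatic alcohols), and Tyr (phenol).
Matching residues: T17.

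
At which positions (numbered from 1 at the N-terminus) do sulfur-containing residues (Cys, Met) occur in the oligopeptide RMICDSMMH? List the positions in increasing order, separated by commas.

Matching residues: M2, C4, M7, M8.

2, 4, 7, 8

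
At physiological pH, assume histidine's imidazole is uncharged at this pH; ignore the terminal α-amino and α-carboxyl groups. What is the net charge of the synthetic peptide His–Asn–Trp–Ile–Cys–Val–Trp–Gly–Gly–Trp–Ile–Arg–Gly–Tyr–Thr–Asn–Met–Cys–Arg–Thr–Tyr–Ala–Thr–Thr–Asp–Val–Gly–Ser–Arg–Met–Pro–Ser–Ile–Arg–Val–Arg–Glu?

+3

The side chains ionized at physiological pH are Lys/Arg (+1) and Asp/Glu (−1); with His treated as neutral, nothing else contributes.
Positive (K, R): Arg12, Arg19, Arg29, Arg34, Arg36 → +5.
Negative (D, E): Asp25, Glu37 → −2.
Net charge = (+5) + (−2) = +3.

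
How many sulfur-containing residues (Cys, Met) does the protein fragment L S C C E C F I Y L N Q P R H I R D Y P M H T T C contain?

5

Matching residues: C3, C4, C6, M21, C25.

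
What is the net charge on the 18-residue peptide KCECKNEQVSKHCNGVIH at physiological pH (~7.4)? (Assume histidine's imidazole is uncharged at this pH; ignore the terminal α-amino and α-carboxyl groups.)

+1

At pH ~7.4 the Lys and Arg side chains are protonated (+1), the Asp and Glu side chains are deprotonated (−1), and with His taken as neutral all other side chains carry no charge.
Positive (K, R): K1, K5, K11 → +3.
Negative (D, E): E3, E7 → −2.
Net charge = (+3) + (−2) = +1.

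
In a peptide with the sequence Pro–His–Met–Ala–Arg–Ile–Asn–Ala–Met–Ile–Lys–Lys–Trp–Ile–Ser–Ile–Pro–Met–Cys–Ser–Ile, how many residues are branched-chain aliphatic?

The BCAAs are Val, Leu, and Ile — aliphatic side chains with a branch point.
Matching residues: Ile6, Ile10, Ile14, Ile16, Ile21.

5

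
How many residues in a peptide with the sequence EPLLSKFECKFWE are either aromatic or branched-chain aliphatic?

5

Aromatic: F, W, Y. Branched-chain aliphatic: I, L, V.
Aromatic residues here: F7, F11, W12 (3).
Branched-chain aliphatic residues here: L3, L4 (2).
The two groups share no amino acid, so total = 3 + 2 = 5.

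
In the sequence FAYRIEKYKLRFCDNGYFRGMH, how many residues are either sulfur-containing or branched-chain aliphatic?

Sulfur-containing: C, M. Branched-chain aliphatic: I, L, V.
Sulfur-containing residues here: C13, M21 (2).
Branched-chain aliphatic residues here: I5, L10 (2).
The two groups share no amino acid, so total = 2 + 2 = 4.

4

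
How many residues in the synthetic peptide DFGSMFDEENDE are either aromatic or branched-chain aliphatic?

2

Aromatic: F, W, Y. Branched-chain aliphatic: I, L, V.
Aromatic residues here: F2, F6 (2).
Branched-chain aliphatic residues here: none (0).
The two groups share no amino acid, so total = 2 + 0 = 2.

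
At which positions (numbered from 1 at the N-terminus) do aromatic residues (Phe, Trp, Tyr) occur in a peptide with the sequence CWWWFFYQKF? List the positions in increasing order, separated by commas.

Matching residues: W2, W3, W4, F5, F6, Y7, F10.

2, 3, 4, 5, 6, 7, 10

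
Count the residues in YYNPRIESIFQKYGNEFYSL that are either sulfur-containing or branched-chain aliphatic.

Sulfur-containing: C, M. Branched-chain aliphatic: I, L, V.
Sulfur-containing residues here: none (0).
Branched-chain aliphatic residues here: I6, I9, L20 (3).
The two groups share no amino acid, so total = 0 + 3 = 3.

3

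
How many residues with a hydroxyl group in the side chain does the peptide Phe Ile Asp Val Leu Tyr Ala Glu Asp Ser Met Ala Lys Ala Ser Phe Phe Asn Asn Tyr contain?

The –OH-bearing residues are Ser, Thr (aliphatic alcohols), and Tyr (phenol).
Matching residues: Tyr6, Ser10, Ser15, Tyr20.

4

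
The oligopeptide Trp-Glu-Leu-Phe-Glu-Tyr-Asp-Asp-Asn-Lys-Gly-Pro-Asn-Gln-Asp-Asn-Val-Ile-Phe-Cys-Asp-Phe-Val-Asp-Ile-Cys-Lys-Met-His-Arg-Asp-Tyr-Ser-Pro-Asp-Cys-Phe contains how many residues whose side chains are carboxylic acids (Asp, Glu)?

9

Matching residues: Glu2, Glu5, Asp7, Asp8, Asp15, Asp21, Asp24, Asp31, Asp35.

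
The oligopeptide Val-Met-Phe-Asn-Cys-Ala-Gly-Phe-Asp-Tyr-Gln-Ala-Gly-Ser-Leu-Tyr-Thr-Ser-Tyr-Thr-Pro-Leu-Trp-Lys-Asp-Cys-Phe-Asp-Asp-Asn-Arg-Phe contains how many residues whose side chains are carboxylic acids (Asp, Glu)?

4

Matching residues: Asp9, Asp25, Asp28, Asp29.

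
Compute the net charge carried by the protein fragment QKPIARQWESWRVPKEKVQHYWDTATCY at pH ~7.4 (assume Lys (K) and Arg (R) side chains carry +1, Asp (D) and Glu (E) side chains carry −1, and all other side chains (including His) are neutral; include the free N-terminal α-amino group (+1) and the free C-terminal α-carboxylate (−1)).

+2

Positive (K, R): K2, R6, R12, K15, K17 → +5.
Negative (D, E): E9, E16, D23 → −3.
The N-terminus (+1) and C-terminus (−1) cancel.
Net charge = (+5) + (−3) = +2.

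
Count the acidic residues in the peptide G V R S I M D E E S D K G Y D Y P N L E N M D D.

8

Aspartate (D) and glutamate (E) have carboxylic-acid side chains and are the acidic amino acids.
Matching residues: D7, E8, E9, D11, D15, E20, D23, D24.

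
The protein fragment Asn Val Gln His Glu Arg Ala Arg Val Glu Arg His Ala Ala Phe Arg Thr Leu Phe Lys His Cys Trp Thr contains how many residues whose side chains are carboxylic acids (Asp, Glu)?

Matching residues: Glu5, Glu10.

2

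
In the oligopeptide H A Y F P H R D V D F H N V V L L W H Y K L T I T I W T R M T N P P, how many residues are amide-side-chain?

Asparagine (N) and glutamine (Q) have uncharged amide side chains.
Matching residues: N13, N32.

2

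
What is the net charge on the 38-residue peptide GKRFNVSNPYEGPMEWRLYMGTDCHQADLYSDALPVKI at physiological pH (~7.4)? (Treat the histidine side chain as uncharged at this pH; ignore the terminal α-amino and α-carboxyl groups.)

At pH ~7.4 the Lys and Arg side chains are protonated (+1), the Asp and Glu side chains are deprotonated (−1), and with His taken as neutral all other side chains carry no charge.
Positive (K, R): K2, R3, R17, K37 → +4.
Negative (D, E): E11, E15, D23, D28, D32 → −5.
Net charge = (+4) + (−5) = −1.

-1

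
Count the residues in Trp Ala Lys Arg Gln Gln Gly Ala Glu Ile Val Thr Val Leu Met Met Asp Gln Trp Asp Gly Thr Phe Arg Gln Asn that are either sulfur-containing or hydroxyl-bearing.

Sulfur-containing: C, M. Hydroxyl-bearing: S, T, Y.
Sulfur-containing residues here: Met15, Met16 (2).
Hydroxyl-bearing residues here: Thr12, Thr22 (2).
The two groups share no amino acid, so total = 2 + 2 = 4.

4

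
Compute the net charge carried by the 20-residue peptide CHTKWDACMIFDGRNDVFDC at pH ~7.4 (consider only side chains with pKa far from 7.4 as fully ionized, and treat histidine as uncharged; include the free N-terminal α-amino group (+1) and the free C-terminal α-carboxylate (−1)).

-2

Near pH 7.4, K and R contribute +1 each, D and E contribute −1 each, and every other side chain (His included, as stated) is uncharged.
Positive (K, R): K4, R14 → +2.
Negative (D, E): D6, D12, D16, D19 → −4.
The N-terminus (+1) and C-terminus (−1) cancel.
Net charge = (+2) + (−4) = −2.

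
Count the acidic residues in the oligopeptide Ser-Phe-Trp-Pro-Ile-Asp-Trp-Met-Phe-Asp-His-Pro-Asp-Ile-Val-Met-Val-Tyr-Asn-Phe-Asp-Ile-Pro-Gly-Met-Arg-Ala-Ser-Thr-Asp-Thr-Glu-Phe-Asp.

7

Only D (aspartate) and E (glutamate) carry a side-chain carboxylic acid.
Matching residues: Asp6, Asp10, Asp13, Asp21, Asp30, Glu32, Asp34.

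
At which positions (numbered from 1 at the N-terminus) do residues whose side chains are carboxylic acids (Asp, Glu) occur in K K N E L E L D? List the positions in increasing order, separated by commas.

Matching residues: E4, E6, D8.

4, 6, 8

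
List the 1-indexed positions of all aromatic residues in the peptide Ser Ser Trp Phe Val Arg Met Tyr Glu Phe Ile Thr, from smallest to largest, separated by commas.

3, 4, 8, 10

F, W, and Y each carry an aromatic ring on the side chain.
Matching residues: Trp3, Phe4, Tyr8, Phe10.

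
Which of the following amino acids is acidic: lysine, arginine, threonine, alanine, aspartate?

Aspartate (D) and glutamate (E) have carboxylic-acid side chains and are the acidic amino acids.
Of the listed options, only aspartate belongs to this group.

aspartate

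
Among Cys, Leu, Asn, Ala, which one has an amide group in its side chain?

The amide-side-chain residues are Asn (N) and Gln (Q).
Of the listed options, only Asn belongs to this group.

Asn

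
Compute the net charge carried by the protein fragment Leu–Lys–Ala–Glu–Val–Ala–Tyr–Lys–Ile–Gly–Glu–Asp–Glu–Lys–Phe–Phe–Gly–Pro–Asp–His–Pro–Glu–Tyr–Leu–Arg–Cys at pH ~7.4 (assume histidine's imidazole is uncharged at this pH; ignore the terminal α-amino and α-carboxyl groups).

At pH ~7.4 the Lys and Arg side chains are protonated (+1), the Asp and Glu side chains are deprotonated (−1), and with His taken as neutral all other side chains carry no charge.
Positive (K, R): Lys2, Lys8, Lys14, Arg25 → +4.
Negative (D, E): Glu4, Glu11, Asp12, Glu13, Asp19, Glu22 → −6.
Net charge = (+4) + (−6) = −2.

-2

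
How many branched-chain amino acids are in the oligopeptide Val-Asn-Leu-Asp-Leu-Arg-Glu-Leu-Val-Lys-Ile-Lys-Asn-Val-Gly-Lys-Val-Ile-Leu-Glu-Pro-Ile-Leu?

12

V, L, and I make up the branched-chain aliphatic group.
Matching residues: Val1, Leu3, Leu5, Leu8, Val9, Ile11, Val14, Val17, Ile18, Leu19, Ile22, Leu23.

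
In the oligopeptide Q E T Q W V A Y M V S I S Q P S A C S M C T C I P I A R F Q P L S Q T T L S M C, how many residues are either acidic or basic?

Acidic: D, E. Basic: H, K, R.
Acidic residues here: E2 (1).
Basic residues here: R28 (1).
The two groups share no amino acid, so total = 1 + 1 = 2.

2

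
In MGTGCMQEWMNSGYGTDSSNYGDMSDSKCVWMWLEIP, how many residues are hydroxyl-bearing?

The –OH-bearing residues are Ser, Thr (aliphatic alcohols), and Tyr (phenol).
Matching residues: T3, S12, Y14, T16, S18, S19, Y21, S25, S27.

9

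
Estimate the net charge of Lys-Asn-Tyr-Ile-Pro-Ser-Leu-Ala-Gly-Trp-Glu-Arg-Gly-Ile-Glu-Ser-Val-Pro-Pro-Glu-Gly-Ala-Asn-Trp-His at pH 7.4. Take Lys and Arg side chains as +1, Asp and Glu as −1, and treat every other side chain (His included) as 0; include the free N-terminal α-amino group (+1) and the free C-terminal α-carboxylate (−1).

-1

Positive (K, R): Lys1, Arg12 → +2.
Negative (D, E): Glu11, Glu15, Glu20 → −3.
The N-terminus (+1) and C-terminus (−1) cancel.
Net charge = (+2) + (−3) = −1.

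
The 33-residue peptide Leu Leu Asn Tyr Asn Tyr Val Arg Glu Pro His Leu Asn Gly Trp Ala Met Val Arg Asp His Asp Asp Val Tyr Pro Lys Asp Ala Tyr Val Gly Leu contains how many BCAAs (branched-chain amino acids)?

V, L, and I make up the branched-chain aliphatic group.
Matching residues: Leu1, Leu2, Val7, Leu12, Val18, Val24, Val31, Leu33.

8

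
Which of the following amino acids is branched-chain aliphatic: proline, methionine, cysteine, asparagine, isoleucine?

isoleucine

Valine (V), leucine (L), and isoleucine (I) are the branched-chain amino acids.
Of the listed options, only isoleucine belongs to this group.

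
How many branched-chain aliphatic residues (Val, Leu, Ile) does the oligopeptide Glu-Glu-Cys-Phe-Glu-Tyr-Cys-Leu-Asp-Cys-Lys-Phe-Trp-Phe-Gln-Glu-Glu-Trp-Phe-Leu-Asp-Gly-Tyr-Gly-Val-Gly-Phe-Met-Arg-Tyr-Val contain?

4

Matching residues: Leu8, Leu20, Val25, Val31.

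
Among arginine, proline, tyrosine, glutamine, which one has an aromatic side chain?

The aromatic amino acids are Phe (F, benzyl), Trp (W, indole), and Tyr (Y, phenol).
Of the listed options, only tyrosine belongs to this group.

tyrosine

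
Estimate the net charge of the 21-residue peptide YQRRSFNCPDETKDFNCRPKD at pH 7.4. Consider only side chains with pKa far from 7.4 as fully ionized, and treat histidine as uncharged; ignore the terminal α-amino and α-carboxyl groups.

+1

Near pH 7.4, K and R contribute +1 each, D and E contribute −1 each, and every other side chain (His included, as stated) is uncharged.
Positive (K, R): R3, R4, K13, R18, K20 → +5.
Negative (D, E): D10, E11, D14, D21 → −4.
Net charge = (+5) + (−4) = +1.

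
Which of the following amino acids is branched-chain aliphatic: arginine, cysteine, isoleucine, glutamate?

isoleucine

V, L, and I make up the branched-chain aliphatic group.
Of the listed options, only isoleucine belongs to this group.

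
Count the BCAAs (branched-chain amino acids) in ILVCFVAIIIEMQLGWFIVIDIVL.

Valine (V), leucine (L), and isoleucine (I) are the branched-chain amino acids.
Matching residues: I1, L2, V3, V6, I8, I9, I10, L14, I18, V19, I20, I22, V23, L24.

14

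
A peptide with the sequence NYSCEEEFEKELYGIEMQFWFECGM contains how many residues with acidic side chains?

Aspartate (D) and glutamate (E) have carboxylic-acid side chains and are the acidic amino acids.
Matching residues: E5, E6, E7, E9, E11, E16, E22.

7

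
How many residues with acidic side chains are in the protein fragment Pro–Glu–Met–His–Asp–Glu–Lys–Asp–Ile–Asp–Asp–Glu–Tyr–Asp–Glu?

9

The acidic residues are Asp (D) and Glu (E), whose side chains end in a carboxylate group.
Matching residues: Glu2, Asp5, Glu6, Asp8, Asp10, Asp11, Glu12, Asp14, Glu15.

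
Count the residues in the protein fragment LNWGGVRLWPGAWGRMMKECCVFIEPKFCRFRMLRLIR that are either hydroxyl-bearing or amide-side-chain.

1

Hydroxyl-bearing: S, T, Y. Amide-side-chain: N, Q.
Hydroxyl-bearing residues here: none (0).
Amide-side-chain residues here: N2 (1).
The two groups share no amino acid, so total = 0 + 1 = 1.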